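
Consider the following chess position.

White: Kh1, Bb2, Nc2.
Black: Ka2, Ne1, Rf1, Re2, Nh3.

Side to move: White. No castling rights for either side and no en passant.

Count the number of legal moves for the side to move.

White to move; king on h1.
In check: yes, from the black rook on f1.
Legal moves: none.
Count: 0.

0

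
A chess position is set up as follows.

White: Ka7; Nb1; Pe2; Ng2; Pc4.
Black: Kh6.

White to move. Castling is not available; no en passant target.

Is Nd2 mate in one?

After Nd2: black king on h6; in check: no.
Black is not in check, so this cannot be checkmate.

no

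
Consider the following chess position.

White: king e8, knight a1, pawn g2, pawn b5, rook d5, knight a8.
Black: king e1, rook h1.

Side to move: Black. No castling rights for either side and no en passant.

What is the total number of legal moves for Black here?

12

Black to move; king on e1.
In check: no.
Legal moves: Rh8+, Rh7, Rh6, Rh5, Rh4, Rh3, Rh2, Rg1, Rf1, Kf2, Ke2, Kf1.
Count: 12.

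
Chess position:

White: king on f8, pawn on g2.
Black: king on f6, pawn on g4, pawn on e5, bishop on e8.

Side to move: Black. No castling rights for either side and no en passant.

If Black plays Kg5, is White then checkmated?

After Kg5: white king on f8; in check: no.
White is not in check, so this cannot be checkmate.

no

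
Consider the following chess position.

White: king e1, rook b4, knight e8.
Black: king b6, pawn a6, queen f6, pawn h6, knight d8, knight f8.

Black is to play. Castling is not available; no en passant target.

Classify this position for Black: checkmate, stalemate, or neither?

Black to move; black king on b6.
In check: yes, from the white rook on b4.
Legal moves for Black: Ka7, Kc6, Kc5, Ka5.
Black is in check but has 4 legal moves → neither.

neither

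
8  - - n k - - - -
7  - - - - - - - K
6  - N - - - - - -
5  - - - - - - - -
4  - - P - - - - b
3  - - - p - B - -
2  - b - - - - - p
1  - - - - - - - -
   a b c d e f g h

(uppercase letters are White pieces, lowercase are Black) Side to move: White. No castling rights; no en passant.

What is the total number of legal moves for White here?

White to move; king on h7.
In check: no.
Legal moves: Kg8, Kh6, Kg6, Nxc8, Na8, Nd7, Nd5, Na4, Ba8, Bb7, Bc6, Bh5, Bd5, Bg4, Be4, Bg2, Be2, Bh1, Bd1, c5.
Count: 20.

20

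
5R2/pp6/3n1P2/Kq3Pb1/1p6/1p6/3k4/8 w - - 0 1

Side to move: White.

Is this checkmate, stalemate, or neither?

White to move; white king on a5.
In check: yes, from the black queen on b5.
King squares — a4: attacked by Qb5; b4: attacked by Qb5; b5: attacked by Nd6; a6: attacked by Qb5; b6: attacked by Qb5.
Legal moves for White: none.
In check with no legal moves → checkmate.

checkmate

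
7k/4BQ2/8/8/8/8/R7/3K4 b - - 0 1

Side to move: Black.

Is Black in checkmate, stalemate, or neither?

Black to move; black king on h8.
In check: no.
King squares — g7: attacked by Qf7; h7: attacked by Qf7; g8: attacked by Qf7.
Legal moves for Black: none.
Not in check and no legal moves → stalemate.

stalemate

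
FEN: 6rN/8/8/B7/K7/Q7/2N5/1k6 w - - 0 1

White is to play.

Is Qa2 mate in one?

no

After Qa2: black king on b1; in check: yes, from the white queen on a2.
Black has 2 legal replies: Kxa2, Kc1.
In check but a legal move exists → not checkmate.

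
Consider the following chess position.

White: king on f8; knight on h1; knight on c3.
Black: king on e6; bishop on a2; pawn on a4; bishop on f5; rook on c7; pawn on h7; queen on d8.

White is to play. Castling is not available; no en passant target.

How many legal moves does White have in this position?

0

White to move; king on f8.
In check: yes, from the black queen on d8.
Legal moves: none.
Count: 0.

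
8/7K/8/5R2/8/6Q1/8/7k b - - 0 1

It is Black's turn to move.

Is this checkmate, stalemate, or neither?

Black to move; black king on h1.
In check: no.
King squares — g1: attacked by Qg3; g2: attacked by Qg3; h2: attacked by Qg3.
Legal moves for Black: none.
Not in check and no legal moves → stalemate.

stalemate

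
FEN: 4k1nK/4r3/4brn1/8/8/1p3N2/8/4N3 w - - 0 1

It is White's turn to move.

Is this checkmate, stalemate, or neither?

checkmate

White to move; white king on h8.
In check: yes, from the black knight on g6.
King squares — g7: attacked by Re7; h7: attacked by Re7; g8: attacked by Be6.
Legal moves for White: none.
In check with no legal moves → checkmate.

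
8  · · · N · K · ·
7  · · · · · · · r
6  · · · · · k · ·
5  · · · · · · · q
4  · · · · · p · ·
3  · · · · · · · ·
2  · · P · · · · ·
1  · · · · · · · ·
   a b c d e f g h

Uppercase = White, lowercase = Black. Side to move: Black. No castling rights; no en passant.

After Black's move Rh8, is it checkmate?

yes

After Rh8: white king on f8; in check: yes, from the black rook on h8.
King squares — e7: attacked by Kf6; f7: attacked by Qh5; g7: attacked by Kf6; e8: attacked by Qh5; g8: attacked by Rh8.
White has no legal moves → checkmate.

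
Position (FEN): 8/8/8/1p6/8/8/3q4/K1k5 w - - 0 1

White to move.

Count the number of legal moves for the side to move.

White to move; king on a1.
In check: no.
Legal moves: none.
Count: 0.

0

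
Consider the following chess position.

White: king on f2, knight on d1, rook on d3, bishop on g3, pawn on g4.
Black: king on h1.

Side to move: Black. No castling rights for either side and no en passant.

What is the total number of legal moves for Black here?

0

Black to move; king on h1.
In check: no.
Legal moves: none.
Count: 0.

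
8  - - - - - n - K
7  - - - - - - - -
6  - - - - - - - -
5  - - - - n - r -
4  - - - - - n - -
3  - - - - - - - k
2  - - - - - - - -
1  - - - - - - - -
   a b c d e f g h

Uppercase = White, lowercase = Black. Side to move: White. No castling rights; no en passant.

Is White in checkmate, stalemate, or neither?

stalemate

White to move; white king on h8.
In check: no.
King squares — g7: attacked by Rg5; h7: attacked by Nf8; g8: attacked by Rg5.
Legal moves for White: none.
Not in check and no legal moves → stalemate.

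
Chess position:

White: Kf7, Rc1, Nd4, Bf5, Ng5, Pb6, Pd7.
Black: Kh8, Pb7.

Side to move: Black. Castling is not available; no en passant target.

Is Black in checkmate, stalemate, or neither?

Black to move; black king on h8.
In check: no.
King squares — g7: attacked by Kf7; h7: attacked by Bf5; g8: attacked by Kf7.
Legal moves for Black: none.
Not in check and no legal moves → stalemate.

stalemate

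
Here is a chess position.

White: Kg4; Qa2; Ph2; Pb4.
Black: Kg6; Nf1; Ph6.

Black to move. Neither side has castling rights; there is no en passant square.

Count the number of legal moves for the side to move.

Black to move; king on g6.
In check: no.
Legal moves: Kh7, Kg7, Kf6, Ng3, Ne3+, Nxh2+, Nd2, h5+.
Count: 8.

8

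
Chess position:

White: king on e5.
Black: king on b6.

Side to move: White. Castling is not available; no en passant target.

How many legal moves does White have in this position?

8

White to move; king on e5.
In check: no.
Legal moves: Kf6, Ke6, Kd6, Kf5, Kd5, Kf4, Ke4, Kd4.
Count: 8.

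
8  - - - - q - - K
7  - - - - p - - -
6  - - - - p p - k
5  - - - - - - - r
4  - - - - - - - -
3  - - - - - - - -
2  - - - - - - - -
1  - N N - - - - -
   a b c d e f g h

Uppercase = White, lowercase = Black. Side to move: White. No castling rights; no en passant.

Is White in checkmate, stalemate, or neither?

checkmate

White to move; white king on h8.
In check: yes, from the black queen on e8.
King squares — g7: attacked by Kh6; h7: attacked by Kh6; g8: attacked by Qe8.
Legal moves for White: none.
In check with no legal moves → checkmate.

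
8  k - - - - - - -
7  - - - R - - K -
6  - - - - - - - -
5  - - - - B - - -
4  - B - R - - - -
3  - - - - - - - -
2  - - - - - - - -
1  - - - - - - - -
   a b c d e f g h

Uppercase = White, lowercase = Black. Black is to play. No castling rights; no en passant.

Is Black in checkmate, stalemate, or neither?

stalemate

Black to move; black king on a8.
In check: no.
King squares — a7: attacked by Rd7; b7: attacked by Rd7; b8: attacked by Be5.
Legal moves for Black: none.
Not in check and no legal moves → stalemate.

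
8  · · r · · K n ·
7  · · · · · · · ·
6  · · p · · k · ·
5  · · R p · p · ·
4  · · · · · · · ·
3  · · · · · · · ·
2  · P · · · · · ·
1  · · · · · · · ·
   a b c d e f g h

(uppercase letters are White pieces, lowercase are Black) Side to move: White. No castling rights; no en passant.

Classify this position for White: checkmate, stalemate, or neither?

White to move; white king on f8.
In check: yes, from the black rook on c8.
King squares — e7: attacked by Kf6; f7: attacked by Kf6; g7: attacked by Kf6; e8: attacked by Rc8; g8: attacked by Rc8.
Legal moves for White: none.
In check with no legal moves → checkmate.

checkmate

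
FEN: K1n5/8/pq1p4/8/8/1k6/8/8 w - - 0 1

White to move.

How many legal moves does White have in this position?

White to move; king on a8.
In check: no.
Legal moves: none.
Count: 0.

0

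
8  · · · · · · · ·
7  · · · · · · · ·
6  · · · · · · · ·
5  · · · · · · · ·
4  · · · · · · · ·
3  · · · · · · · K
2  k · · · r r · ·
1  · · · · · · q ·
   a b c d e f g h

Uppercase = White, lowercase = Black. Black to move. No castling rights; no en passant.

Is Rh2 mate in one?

yes

After Rh2: white king on h3; in check: yes, from the black rook on h2.
King squares — g2: attacked by Qg1; h2: attacked by Qg1; g3: attacked by Qg1; g4: attacked by Qg1; h4: attacked by Rh2.
White has no legal moves → checkmate.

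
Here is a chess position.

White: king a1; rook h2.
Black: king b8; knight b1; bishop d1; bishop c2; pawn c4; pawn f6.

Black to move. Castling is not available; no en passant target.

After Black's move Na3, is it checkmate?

no

After Na3: white king on a1; in check: no.
White is not in check, so this cannot be checkmate.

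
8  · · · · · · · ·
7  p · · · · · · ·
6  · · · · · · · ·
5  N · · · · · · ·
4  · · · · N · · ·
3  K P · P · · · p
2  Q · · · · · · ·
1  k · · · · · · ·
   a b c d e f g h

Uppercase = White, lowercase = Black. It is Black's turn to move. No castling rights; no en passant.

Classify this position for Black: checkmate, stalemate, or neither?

checkmate

Black to move; black king on a1.
In check: yes, from the white queen on a2.
King squares — b1: attacked by Qa2; a2: attacked by Ka3; b2: attacked by Qa2.
Legal moves for Black: none.
In check with no legal moves → checkmate.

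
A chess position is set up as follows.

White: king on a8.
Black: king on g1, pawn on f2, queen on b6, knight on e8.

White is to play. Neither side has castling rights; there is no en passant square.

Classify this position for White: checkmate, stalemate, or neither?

stalemate

White to move; white king on a8.
In check: no.
King squares — a7: attacked by Qb6; b7: attacked by Qb6; b8: attacked by Qb6.
Legal moves for White: none.
Not in check and no legal moves → stalemate.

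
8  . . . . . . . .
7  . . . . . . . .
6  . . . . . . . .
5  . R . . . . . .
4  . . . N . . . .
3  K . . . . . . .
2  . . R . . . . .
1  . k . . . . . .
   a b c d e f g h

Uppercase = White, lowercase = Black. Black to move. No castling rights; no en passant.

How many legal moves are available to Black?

Black to move; king on b1.
In check: yes, from the white rook on b5.
Legal moves: Ka1.
Count: 1.

1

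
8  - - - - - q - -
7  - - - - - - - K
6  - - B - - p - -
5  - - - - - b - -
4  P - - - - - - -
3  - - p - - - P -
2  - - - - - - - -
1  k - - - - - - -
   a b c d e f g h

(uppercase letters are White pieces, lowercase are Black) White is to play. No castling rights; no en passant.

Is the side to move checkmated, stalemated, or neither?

checkmate

White to move; white king on h7.
In check: yes, from the black bishop on f5.
King squares — g6: attacked by Bf5; h6: attacked by Qf8; g7: attacked by Qf8; g8: attacked by Qf8; h8: attacked by Qf8.
Legal moves for White: none.
In check with no legal moves → checkmate.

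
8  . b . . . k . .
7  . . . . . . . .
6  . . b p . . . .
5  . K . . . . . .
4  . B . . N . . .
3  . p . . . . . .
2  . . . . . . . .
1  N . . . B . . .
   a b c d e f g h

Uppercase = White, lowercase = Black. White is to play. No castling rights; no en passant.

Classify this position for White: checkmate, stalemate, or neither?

neither

White to move; white king on b5.
In check: yes, from the black bishop on c6.
Legal moves for White: Kxc6, Kb6, Ka6, Ka5, Kc4.
White is in check but has 5 legal moves → neither.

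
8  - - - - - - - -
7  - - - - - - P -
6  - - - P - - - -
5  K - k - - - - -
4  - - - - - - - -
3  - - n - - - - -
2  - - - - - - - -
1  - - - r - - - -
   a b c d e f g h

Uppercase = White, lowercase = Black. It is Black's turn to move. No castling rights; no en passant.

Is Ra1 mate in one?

yes

After Ra1: white king on a5; in check: yes, from the black rook on a1.
King squares — a4: attacked by Ra1; b4: attacked by Kc5; b5: attacked by Nc3; a6: attacked by Ra1; b6: attacked by Kc5.
White has no legal moves → checkmate.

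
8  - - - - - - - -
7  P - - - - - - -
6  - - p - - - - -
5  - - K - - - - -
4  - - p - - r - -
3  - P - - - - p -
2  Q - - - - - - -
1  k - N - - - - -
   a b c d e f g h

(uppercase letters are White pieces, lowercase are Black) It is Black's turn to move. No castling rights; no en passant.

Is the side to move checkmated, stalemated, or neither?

checkmate

Black to move; black king on a1.
In check: yes, from the white queen on a2.
King squares — b1: attacked by Qa2; a2: attacked by Nc1; b2: attacked by Qa2.
Legal moves for Black: none.
In check with no legal moves → checkmate.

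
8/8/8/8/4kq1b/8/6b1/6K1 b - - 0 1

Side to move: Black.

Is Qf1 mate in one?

no

After Qf1: white king on g1; in check: yes, from the black queen on f1.
White has 1 legal reply: Kh2.
In check but a legal move exists → not checkmate.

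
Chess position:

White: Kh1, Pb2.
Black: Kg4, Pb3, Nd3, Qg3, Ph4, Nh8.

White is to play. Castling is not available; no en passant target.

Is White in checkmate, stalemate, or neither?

White to move; white king on h1.
In check: no.
King squares — g1: attacked by Qg3; g2: attacked by Qg3; h2: attacked by Qg3.
Legal moves for White: none.
Not in check and no legal moves → stalemate.

stalemate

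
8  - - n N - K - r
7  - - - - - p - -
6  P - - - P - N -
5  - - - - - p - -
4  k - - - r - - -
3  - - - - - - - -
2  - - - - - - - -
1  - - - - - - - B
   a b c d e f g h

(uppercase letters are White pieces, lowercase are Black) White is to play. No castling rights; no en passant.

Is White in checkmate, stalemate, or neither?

White to move; white king on f8.
In check: yes, from the black rook on h8.
King squares — e7: attacked by Nc8; f7: available; g7: available; e8: attacked by Rh8; g8: attacked by Rh8.
Legal moves for White: Kg7, Kxf7, Nxh8.
White is in check but has 3 legal moves → neither.

neither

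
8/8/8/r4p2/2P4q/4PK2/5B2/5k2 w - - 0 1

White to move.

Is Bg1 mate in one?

no

After Bg1: black king on f1; in check: no.
Black is not in check, so this cannot be checkmate.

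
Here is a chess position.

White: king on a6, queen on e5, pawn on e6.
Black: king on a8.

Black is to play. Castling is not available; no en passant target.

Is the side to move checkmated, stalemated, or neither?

Black to move; black king on a8.
In check: no.
King squares — a7: attacked by Ka6; b7: attacked by Ka6; b8: attacked by Qe5.
Legal moves for Black: none.
Not in check and no legal moves → stalemate.

stalemate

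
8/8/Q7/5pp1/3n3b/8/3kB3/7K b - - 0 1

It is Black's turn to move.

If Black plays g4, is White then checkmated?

no

After g4: white king on h1; in check: no.
White is not in check, so this cannot be checkmate.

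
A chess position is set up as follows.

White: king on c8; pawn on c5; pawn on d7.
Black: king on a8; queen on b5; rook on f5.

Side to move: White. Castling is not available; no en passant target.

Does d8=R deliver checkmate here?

After d8=R: black king on a8; in check: no.
Black is not in check, so this cannot be checkmate.

no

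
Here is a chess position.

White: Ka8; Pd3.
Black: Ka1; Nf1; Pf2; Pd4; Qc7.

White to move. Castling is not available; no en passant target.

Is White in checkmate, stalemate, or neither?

White to move; white king on a8.
In check: no.
King squares — a7: attacked by Qc7; b7: attacked by Qc7; b8: attacked by Qc7.
Legal moves for White: none.
Not in check and no legal moves → stalemate.

stalemate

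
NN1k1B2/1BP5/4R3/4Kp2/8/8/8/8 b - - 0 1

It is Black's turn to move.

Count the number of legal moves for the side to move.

0

Black to move; king on d8.
In check: yes, from the white pawn on c7.
Legal moves: none.
Count: 0.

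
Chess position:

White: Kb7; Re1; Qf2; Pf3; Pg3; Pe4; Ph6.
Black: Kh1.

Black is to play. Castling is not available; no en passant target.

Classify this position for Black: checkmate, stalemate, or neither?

Black to move; black king on h1.
In check: yes, from the white rook on e1.
King squares — g1: attacked by Re1; g2: attacked by Qf2; h2: attacked by Qf2.
Legal moves for Black: none.
In check with no legal moves → checkmate.

checkmate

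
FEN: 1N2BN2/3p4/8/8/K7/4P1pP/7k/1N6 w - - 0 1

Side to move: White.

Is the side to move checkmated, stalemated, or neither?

White to move; white king on a4.
In check: no.
Legal moves for White include: Nh7, Nfxd7, Ng6, Ne6, Bf7, Bxd7, Bg6, Bh5, Nbxd7, Nc6, Na6, Kb5, Ka5, Kb4, Kb3, Ka3, Nc3, Na3, ... (list truncated; more exist).
White has legal moves and is not in check → neither.

neither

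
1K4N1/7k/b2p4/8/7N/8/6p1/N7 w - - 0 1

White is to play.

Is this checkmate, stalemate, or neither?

White to move; white king on b8.
In check: no.
Legal moves for White: Ne7, Nh6, Nf6+, Ka8, Kc7, Ka7, Ng6, Nf5, Nf3, Nxg2, Nb3, Nc2.
White has 12 legal moves and is not in check → neither.

neither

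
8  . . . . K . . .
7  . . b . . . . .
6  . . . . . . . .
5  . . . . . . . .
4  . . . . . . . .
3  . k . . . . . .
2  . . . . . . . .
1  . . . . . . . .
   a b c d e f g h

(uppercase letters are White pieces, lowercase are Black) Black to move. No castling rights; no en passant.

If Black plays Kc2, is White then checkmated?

no

After Kc2: white king on e8; in check: no.
White is not in check, so this cannot be checkmate.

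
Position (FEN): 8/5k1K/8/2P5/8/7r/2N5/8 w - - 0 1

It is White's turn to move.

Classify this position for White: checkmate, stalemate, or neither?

White to move; white king on h7.
In check: yes, from the black rook on h3.
King squares — g6: attacked by Kf7; h6: attacked by Rh3; g7: attacked by Kf7; g8: attacked by Kf7; h8: attacked by Rh3.
Legal moves for White: none.
In check with no legal moves → checkmate.

checkmate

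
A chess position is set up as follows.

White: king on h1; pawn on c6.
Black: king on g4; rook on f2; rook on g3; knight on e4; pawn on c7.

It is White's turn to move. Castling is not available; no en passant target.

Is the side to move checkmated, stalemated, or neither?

stalemate

White to move; white king on h1.
In check: no.
King squares — g1: attacked by Rg3; g2: attacked by Rf2; h2: attacked by Rf2.
Legal moves for White: none.
Not in check and no legal moves → stalemate.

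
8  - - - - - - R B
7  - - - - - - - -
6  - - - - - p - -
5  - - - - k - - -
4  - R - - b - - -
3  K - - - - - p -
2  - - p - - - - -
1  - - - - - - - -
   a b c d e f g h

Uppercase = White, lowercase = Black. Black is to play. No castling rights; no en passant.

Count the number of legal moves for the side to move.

21

Black to move; king on e5.
In check: no.
Legal moves: Ke6, Kd6, Kf5, Kd5, Kf4, Ba8, Bh7, Bb7, Bg6, Bc6, Bf5, Bd5, Bf3, Bd3, Bg2, Bh1, g2, c1=Q+, c1=R, c1=B+, c1=N.
Count: 21.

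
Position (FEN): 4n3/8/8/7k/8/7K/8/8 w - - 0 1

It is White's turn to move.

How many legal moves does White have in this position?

3

White to move; king on h3.
In check: no.
Legal moves: Kg3, Kh2, Kg2.
Count: 3.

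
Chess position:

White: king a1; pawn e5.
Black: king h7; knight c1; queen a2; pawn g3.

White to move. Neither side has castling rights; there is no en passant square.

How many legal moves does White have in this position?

White to move; king on a1.
In check: yes, from the black queen on a2.
Legal moves: none.
Count: 0.

0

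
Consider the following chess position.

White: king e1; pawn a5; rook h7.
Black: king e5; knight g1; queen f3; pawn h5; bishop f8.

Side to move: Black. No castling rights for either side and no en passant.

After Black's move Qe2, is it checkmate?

yes

After Qe2: white king on e1; in check: yes, from the black queen on e2.
King squares — d1: attacked by Qe2; f1: attacked by Qe2; d2: attacked by Qe2; e2: attacked by Ng1; f2: attacked by Qe2.
White has no legal moves → checkmate.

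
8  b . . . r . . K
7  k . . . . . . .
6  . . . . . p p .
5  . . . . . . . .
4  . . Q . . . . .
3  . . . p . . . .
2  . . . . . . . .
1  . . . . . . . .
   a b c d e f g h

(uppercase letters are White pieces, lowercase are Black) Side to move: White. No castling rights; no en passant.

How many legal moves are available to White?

3

White to move; king on h8.
In check: yes, from the black rook on e8.
Legal moves: Kh7, Kg7, Qg8.
Count: 3.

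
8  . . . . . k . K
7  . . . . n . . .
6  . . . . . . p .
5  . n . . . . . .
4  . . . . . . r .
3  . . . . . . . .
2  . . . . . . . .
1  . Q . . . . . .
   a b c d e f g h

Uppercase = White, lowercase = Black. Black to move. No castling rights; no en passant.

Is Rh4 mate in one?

After Rh4: white king on h8; in check: yes, from the black rook on h4.
King squares — g7: attacked by Kf8; h7: attacked by Rh4; g8: attacked by Ne7.
White has no legal moves → checkmate.

yes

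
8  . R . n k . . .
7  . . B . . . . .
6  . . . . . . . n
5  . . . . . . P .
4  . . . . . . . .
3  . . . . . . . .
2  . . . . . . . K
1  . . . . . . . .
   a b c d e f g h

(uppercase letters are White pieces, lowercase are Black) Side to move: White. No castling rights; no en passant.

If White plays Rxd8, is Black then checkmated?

After Rxd8: black king on e8; in check: yes, from the white rook on d8.
Black has 2 legal replies: Kf7, Ke7.
In check but a legal move exists → not checkmate.

no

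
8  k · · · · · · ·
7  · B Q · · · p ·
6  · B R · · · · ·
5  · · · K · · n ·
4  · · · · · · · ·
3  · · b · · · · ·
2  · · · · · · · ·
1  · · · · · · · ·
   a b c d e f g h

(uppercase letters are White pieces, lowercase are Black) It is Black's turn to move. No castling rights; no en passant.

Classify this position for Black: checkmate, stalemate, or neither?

Black to move; black king on a8.
In check: yes, from the white bishop on b7.
King squares — a7: attacked by Bb6; b7: attacked by Qc7; b8: attacked by Qc7.
Legal moves for Black: none.
In check with no legal moves → checkmate.

checkmate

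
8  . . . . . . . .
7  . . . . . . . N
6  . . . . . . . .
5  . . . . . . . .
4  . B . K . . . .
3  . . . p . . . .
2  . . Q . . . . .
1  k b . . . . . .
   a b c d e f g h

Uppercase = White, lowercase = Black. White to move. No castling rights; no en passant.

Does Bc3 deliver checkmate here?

After Bc3: black king on a1; in check: yes, from the white bishop on c3.
King squares — b1: own bishop; a2: attacked by Qc2; b2: attacked by Qc2.
Black has no legal moves → checkmate.

yes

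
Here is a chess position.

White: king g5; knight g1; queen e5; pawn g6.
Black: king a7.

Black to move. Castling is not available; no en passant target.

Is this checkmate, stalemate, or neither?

neither

Black to move; black king on a7.
In check: no.
Legal moves for Black: Ka8, Kb7, Kb6, Ka6.
Black has 4 legal moves and is not in check → neither.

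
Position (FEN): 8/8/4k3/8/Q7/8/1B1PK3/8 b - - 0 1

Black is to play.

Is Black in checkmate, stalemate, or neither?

Black to move; black king on e6.
In check: no.
Legal moves for Black: Kf7, Ke7, Kd6, Kf5, Kd5.
Black has 5 legal moves and is not in check → neither.

neither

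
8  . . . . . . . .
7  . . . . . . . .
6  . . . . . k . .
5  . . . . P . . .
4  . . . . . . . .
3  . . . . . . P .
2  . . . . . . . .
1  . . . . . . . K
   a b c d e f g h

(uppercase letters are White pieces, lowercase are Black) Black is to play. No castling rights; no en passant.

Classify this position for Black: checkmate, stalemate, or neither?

neither

Black to move; black king on f6.
In check: yes, from the white pawn on e5.
King squares — e5: available; f5: available; g5: available; e6: available; g6: available; e7: available; f7: available; g7: available.
Legal moves for Black: Kg7, Kf7, Ke7, Kg6, Ke6, Kg5, Kf5, Kxe5.
Black is in check but has 8 legal moves → neither.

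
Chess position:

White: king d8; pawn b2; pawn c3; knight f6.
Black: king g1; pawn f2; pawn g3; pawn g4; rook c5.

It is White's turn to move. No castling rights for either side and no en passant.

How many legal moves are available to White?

14

White to move; king on d8.
In check: no.
Legal moves: Ke8, Ke7, Kd7, Ng8, Ne8, Nh7, Nd7, Nh5, Nd5, Nxg4, Ne4, c4, b3, b4.
Count: 14.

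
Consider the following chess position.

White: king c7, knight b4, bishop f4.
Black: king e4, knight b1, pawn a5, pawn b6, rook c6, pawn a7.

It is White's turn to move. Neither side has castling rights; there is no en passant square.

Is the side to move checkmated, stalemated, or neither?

neither

White to move; white king on c7.
In check: yes, from the black rook on c6.
Legal moves for White: Kd8, Kb8, Kd7, Kb7, Kxc6, Nxc6.
White is in check but has 6 legal moves → neither.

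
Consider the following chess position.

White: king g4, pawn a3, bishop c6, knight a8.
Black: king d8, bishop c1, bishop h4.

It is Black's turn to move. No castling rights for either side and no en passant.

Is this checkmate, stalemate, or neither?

neither

Black to move; black king on d8.
In check: no.
Legal moves for Black: Kc8, Ke7, Be7, Bf6, Bhg5, Bg3, Bf2, Be1, Bh6, Bcg5, Bf4, Be3, Bxa3, Bd2, Bb2.
Black has 15 legal moves and is not in check → neither.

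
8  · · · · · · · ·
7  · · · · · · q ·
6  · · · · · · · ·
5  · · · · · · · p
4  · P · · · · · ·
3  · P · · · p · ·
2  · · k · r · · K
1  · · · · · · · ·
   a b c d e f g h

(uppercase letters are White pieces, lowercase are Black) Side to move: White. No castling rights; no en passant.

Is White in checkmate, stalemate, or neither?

White to move; white king on h2.
In check: yes, from the black rook on e2.
Legal moves for White: Kh3, Kh1.
White is in check but has 2 legal moves → neither.

neither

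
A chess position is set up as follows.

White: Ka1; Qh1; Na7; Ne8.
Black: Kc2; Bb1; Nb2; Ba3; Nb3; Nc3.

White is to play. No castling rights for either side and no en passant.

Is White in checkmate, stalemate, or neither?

White to move; white king on a1.
In check: yes, from the black knight on b3.
King squares — b1: attacked by Kc2; a2: attacked by Bb1; b2: attacked by Kc2.
Legal moves for White: none.
In check with no legal moves → checkmate.

checkmate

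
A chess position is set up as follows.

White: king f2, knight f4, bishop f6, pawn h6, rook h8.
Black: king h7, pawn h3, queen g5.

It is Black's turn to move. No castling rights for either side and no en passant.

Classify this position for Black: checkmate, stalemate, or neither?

checkmate

Black to move; black king on h7.
In check: yes, from the white rook on h8.
King squares — g6: attacked by Nf4; h6: attacked by Rh8; g7: attacked by Bf6; g8: attacked by Rh8; h8: attacked by Bf6.
Legal moves for Black: none.
In check with no legal moves → checkmate.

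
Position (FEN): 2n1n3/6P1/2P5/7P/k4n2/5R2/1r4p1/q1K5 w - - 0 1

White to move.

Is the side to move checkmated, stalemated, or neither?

White to move; white king on c1.
In check: yes, from the black queen on a1.
King squares — b1: attacked by Qa1; d1: attacked by Qa1; b2: attacked by Qa1; c2: attacked by Rb2; d2: attacked by Rb2.
Legal moves for White: none.
In check with no legal moves → checkmate.

checkmate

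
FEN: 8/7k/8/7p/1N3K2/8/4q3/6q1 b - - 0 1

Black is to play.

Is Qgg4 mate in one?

After Qgg4: white king on f4; in check: yes, from the black queen on g4.
King squares — e3: attacked by Qe2; f3: attacked by Qe2; g3: attacked by Qg4; e4: attacked by Qe2; g4: attacked by Qe2; e5: attacked by Qe2; f5: attacked by Qg4; g5: attacked by Qg4.
White has no legal moves → checkmate.

yes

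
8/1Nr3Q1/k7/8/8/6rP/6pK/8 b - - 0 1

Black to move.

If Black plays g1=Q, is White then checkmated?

yes

After g1=Q: white king on h2; in check: yes, from the black queen on g1.
King squares — g1: attacked by Rg3; h1: attacked by Qg1; g2: attacked by Qg1; g3: attacked by Qg1; h3: own pawn.
White has no legal moves → checkmate.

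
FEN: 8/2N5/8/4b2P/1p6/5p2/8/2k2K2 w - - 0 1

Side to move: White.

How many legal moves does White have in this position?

10

White to move; king on f1.
In check: no.
Legal moves: Ne8, Na8, Ne6, Na6, Nd5, Nb5, Kf2, Kg1, Ke1, h6.
Count: 10.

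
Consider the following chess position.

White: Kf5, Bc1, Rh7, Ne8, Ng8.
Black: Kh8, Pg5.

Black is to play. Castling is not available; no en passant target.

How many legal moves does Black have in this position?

Black to move; king on h8.
In check: yes, from the white rook on h7.
Legal moves: Kxg8, Kxh7.
Count: 2.

2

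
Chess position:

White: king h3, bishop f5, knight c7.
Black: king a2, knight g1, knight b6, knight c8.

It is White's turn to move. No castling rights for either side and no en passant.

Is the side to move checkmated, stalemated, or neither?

White to move; white king on h3.
In check: yes, from the black knight on g1.
King squares — g2: available; h2: available; g3: available; g4: available; h4: available.
Legal moves for White: Kh4, Kg4, Kg3, Kh2, Kg2.
White is in check but has 5 legal moves → neither.

neither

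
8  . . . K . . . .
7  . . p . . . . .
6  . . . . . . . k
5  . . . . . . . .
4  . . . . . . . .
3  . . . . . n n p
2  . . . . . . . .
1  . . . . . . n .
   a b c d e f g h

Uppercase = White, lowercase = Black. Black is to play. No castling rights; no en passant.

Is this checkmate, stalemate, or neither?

Black to move; black king on h6.
In check: no.
Legal moves for Black include: Kh7, Kg7, Kg6, Kh5, Kg5, Nh5, Nf5, Ne4, N3e2, Nh1, Nf1, Ng5, Ne5, Nh4, Nd4, Nh2, Nd2, Ne1, ... (list truncated; more exist).
Black has legal moves and is not in check → neither.

neither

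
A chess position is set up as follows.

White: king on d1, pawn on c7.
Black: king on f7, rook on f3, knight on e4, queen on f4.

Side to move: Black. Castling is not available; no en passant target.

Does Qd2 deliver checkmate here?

yes

After Qd2: white king on d1; in check: yes, from the black queen on d2.
King squares — c1: attacked by Qd2; e1: attacked by Qd2; c2: attacked by Qd2; d2: attacked by Ne4; e2: attacked by Qd2.
White has no legal moves → checkmate.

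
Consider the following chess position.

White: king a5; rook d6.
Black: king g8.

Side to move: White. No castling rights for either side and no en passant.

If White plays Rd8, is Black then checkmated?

no

After Rd8: black king on g8; in check: yes, from the white rook on d8.
Black has 3 legal replies: Kh7, Kg7, Kf7.
In check but a legal move exists → not checkmate.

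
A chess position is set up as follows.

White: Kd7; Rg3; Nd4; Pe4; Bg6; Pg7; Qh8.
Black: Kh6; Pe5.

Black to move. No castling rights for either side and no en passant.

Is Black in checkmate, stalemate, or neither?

Black to move; black king on h6.
In check: yes, from the white queen on h8.
King squares — g5: attacked by Rg3; h5: attacked by Bg6; g6: attacked by Rg3; g7: attacked by Qh8; h7: attacked by Bg6.
Legal moves for Black: none.
In check with no legal moves → checkmate.

checkmate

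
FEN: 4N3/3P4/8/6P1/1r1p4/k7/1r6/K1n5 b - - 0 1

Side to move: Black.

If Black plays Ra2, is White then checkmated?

After Ra2: white king on a1; in check: yes, from the black rook on a2.
King squares — b1: attacked by Rb4; a2: attacked by Nc1; b2: attacked by Ra2.
White has no legal moves → checkmate.

yes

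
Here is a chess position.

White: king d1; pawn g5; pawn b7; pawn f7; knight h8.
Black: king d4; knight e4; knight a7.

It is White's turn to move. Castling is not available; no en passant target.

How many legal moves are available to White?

14

White to move; king on d1.
In check: no.
Legal moves: Ng6, Ke2, Kc2, Ke1, Kc1, f8=Q, f8=R, f8=B, f8=N, b8=Q, b8=R, b8=B, b8=N, g6.
Count: 14.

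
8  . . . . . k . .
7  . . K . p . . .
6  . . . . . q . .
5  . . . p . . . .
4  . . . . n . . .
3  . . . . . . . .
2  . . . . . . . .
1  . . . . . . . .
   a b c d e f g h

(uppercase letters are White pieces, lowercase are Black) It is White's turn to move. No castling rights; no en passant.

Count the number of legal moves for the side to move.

5

White to move; king on c7.
In check: no.
Legal moves: Kd8, Kc8, Kb8, Kd7, Kb7.
Count: 5.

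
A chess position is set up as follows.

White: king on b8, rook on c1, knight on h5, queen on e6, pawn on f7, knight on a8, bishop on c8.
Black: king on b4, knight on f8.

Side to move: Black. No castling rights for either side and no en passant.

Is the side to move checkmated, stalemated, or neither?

Black to move; black king on b4.
In check: no.
Legal moves for Black: Nh7, Nd7+, Ng6, Nxe6, Kb5, Ka5, Ka4, Ka3.
Black has 8 legal moves and is not in check → neither.

neither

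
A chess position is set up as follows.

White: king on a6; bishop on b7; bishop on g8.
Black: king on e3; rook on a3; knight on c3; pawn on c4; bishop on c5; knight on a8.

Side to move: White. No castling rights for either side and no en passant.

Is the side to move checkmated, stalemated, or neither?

White to move; white king on a6.
In check: yes, from the black rook on a3.
King squares — a5: attacked by Ra3; b5: attacked by Nc3; b6: attacked by Bc5; a7: attacked by Ra3; b7: own bishop.
Legal moves for White: none.
In check with no legal moves → checkmate.

checkmate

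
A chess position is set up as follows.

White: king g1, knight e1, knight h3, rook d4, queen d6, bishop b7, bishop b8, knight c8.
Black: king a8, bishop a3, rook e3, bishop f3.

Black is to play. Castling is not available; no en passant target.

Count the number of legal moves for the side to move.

2

Black to move; king on a8.
In check: yes, from the white bishop on b7.
Legal moves: Kxb7, Bxb7.
Count: 2.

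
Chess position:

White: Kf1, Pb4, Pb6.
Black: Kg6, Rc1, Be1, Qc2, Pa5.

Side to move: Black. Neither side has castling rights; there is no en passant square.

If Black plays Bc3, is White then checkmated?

yes

After Bc3: white king on f1; in check: yes, from the black rook on c1.
King squares — e1: attacked by Rc1; g1: attacked by Rc1; e2: attacked by Qc2; f2: attacked by Qc2; g2: attacked by Qc2.
White has no legal moves → checkmate.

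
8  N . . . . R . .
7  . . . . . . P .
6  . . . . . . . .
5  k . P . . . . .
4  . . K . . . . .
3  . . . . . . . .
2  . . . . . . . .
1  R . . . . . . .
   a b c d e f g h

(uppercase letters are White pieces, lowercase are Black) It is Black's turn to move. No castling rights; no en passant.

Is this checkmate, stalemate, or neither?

Black to move; black king on a5.
In check: yes, from the white rook on a1.
King squares — a4: attacked by Ra1; b4: attacked by Kc4; b5: attacked by Kc4; a6: attacked by Ra1; b6: attacked by Pc5.
Legal moves for Black: none.
In check with no legal moves → checkmate.

checkmate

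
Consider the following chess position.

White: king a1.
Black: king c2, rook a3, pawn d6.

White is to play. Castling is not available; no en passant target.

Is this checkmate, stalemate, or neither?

White to move; white king on a1.
In check: yes, from the black rook on a3.
King squares — b1: attacked by Kc2; a2: attacked by Ra3; b2: attacked by Kc2.
Legal moves for White: none.
In check with no legal moves → checkmate.

checkmate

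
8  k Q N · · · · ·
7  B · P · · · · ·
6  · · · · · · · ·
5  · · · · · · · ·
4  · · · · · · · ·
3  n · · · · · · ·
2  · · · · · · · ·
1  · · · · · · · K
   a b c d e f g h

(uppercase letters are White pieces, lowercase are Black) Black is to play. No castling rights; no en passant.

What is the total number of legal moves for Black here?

Black to move; king on a8.
In check: yes, from the white queen on b8.
Legal moves: none.
Count: 0.

0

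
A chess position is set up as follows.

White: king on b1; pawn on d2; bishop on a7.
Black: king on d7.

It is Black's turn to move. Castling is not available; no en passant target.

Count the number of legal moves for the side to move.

8

Black to move; king on d7.
In check: no.
Legal moves: Ke8, Kd8, Kc8, Ke7, Kc7, Ke6, Kd6, Kc6.
Count: 8.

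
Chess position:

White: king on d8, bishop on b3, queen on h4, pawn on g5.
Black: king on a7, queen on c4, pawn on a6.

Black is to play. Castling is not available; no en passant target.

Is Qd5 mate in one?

After Qd5: white king on d8; in check: yes, from the black queen on d5.
White has 5 legal replies: Ke8, Kc8, Ke7, Kc7, Bxd5.
In check but a legal move exists → not checkmate.

no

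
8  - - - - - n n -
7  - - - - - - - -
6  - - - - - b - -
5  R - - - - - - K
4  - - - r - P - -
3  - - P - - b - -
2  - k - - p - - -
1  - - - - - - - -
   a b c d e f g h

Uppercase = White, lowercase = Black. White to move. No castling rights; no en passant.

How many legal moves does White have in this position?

White to move; king on h5.
In check: yes, from the black bishop on f3.
Legal moves: none.
Count: 0.

0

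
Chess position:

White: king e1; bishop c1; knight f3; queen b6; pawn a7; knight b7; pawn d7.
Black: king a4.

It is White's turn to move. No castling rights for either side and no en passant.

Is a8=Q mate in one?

After a8=Q: black king on a4; in check: yes, from the white queen on a8.
King squares — a3: attacked by Bc1; b3: attacked by Qb6; b4: attacked by Qb6; a5: attacked by Qb6; b5: attacked by Qb6.
Black has no legal moves → checkmate.

yes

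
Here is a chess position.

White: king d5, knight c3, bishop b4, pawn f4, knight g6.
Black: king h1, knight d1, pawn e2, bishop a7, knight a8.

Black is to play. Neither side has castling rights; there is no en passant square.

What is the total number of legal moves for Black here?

Black to move; king on h1.
In check: no.
Legal moves: Nc7+, Nb6+, Bb8, Bb6, Bc5, Bd4, Be3, Bf2, Bg1, Kh2, Kg2, Kg1, Ne3+, Nxc3+, Nf2, Nb2, e1=Q, e1=R, e1=B, e1=N.
Count: 20.

20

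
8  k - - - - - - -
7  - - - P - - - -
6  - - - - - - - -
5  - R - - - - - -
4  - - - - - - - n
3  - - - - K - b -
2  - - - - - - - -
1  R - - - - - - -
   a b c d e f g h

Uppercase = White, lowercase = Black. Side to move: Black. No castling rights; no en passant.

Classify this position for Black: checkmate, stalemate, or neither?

checkmate

Black to move; black king on a8.
In check: yes, from the white rook on a1.
King squares — a7: attacked by Ra1; b7: attacked by Rb5; b8: attacked by Rb5.
Legal moves for Black: none.
In check with no legal moves → checkmate.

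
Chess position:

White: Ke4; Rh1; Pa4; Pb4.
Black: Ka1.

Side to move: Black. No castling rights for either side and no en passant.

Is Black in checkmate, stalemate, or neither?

neither

Black to move; black king on a1.
In check: yes, from the white rook on h1.
Legal moves for Black: Kb2, Ka2.
Black is in check but has 2 legal moves → neither.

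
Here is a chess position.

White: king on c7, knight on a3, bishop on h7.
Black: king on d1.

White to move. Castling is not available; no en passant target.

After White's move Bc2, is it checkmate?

no

After Bc2: black king on d1; in check: yes, from the white bishop on c2.
Black has 4 legal replies: Ke2, Kd2, Ke1, Kc1.
In check but a legal move exists → not checkmate.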